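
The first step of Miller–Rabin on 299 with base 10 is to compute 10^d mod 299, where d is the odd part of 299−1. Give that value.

299 − 1 = 298 = 2^1 · 149, so d = 149.
10^1 ≡ 10 (mod 299)
10^2 ≡ 10^2 = 100 ≡ 100 (mod 299)
10^4 ≡ 100^2 = 10000 ≡ 133 (mod 299)
10^8 ≡ 133^2 = 17689 ≡ 48 (mod 299)
10^16 ≡ 48^2 = 2304 ≡ 211 (mod 299)
10^32 ≡ 211^2 = 44521 ≡ 269 (mod 299)
10^64 ≡ 269^2 = 72361 ≡ 3 (mod 299)
10^128 ≡ 3^2 = 9 ≡ 9 (mod 299)
149 = 128 + 16 + 4 + 1 in binary powers of 2.
So 10^149 ≡ 9 · 211 · 133 · 10 ≡ 17 (mod 299).
Squaring chain: 17; never reaches −1, so base 10 is a Miller–Rabin witness that 299 is composite.

17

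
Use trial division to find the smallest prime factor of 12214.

12214 is even: 2 divides it.

2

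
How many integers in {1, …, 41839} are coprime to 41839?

34776

Factor: 41839 = 7 · 43 · 139.
φ(41839) = (7−1) · (43−1) · (139−1) = 6 · 42 · 138 = 34776.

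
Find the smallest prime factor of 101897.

19

101897 is odd.
Digit sum 26, not divisible by 3.
Ends in 7: not divisible by 5.
7: 101897 = 7·14556 + 5
11: 101897 = 11·9263 + 4
13: 101897 = 13·7838 + 3
17: 101897 = 17·5993 + 16
19: 101897 = 19·5363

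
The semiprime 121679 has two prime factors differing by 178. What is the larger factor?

Since p = q + 178, we have 121679 = q(q + 178), so q² + 178q − 121679 = 0.
Discriminant: 178² + 4·121679 = 31684 + 486716 = 518400; √518400 = 720.
q = (−178 + 720)/2 = 271, and p = q + 178 = 449.
Check: 271 · 449 = 121679.

449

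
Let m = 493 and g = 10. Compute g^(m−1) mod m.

132

10^1 ≡ 10 (mod 493)
10^2 ≡ 10^2 = 100 ≡ 100 (mod 493)
10^4 ≡ 100^2 = 10000 ≡ 140 (mod 493)
10^8 ≡ 140^2 = 19600 ≡ 373 (mod 493)
10^16 ≡ 373^2 = 139129 ≡ 103 (mod 493)
10^32 ≡ 103^2 = 10609 ≡ 256 (mod 493)
10^64 ≡ 256^2 = 65536 ≡ 460 (mod 493)
10^128 ≡ 460^2 = 211600 ≡ 103 (mod 493)
10^256 ≡ 103^2 = 10609 ≡ 256 (mod 493)
492 = 256 + 128 + 64 + 32 + 8 + 4 in binary powers of 2.
So 10^492 ≡ 256 · 103 · 460 · 256 · 373 · 140 ≡ 132 (mod 493).
Since 132 ≠ 1, base 10 is a Fermat witness: 493 is composite.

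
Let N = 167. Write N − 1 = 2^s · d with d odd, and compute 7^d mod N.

1

167 − 1 = 166 = 2^1 · 83, so d = 83.
7^1 ≡ 7 (mod 167)
7^2 ≡ 7^2 = 49 ≡ 49 (mod 167)
7^4 ≡ 49^2 = 2401 ≡ 63 (mod 167)
7^8 ≡ 63^2 = 3969 ≡ 128 (mod 167)
7^16 ≡ 128^2 = 16384 ≡ 18 (mod 167)
7^32 ≡ 18^2 = 324 ≡ 157 (mod 167)
7^64 ≡ 157^2 = 24649 ≡ 100 (mod 167)
83 = 64 + 16 + 2 + 1 in binary powers of 2.
So 7^83 ≡ 100 · 18 · 49 · 7 ≡ 1 (mod 167).
Since 7^d ≡ 1 (mod 167), base 7 does not prove 167 composite.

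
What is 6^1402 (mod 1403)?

899

6^1 ≡ 6 (mod 1403)
6^2 ≡ 6^2 = 36 ≡ 36 (mod 1403)
6^4 ≡ 36^2 = 1296 ≡ 1296 (mod 1403)
6^8 ≡ 1296^2 = 1679616 ≡ 225 (mod 1403)
6^16 ≡ 225^2 = 50625 ≡ 117 (mod 1403)
6^32 ≡ 117^2 = 13689 ≡ 1062 (mod 1403)
6^64 ≡ 1062^2 = 1127844 ≡ 1235 (mod 1403)
6^128 ≡ 1235^2 = 1525225 ≡ 164 (mod 1403)
6^256 ≡ 164^2 = 26896 ≡ 239 (mod 1403)
6^512 ≡ 239^2 = 57121 ≡ 1001 (mod 1403)
6^1024 ≡ 1001^2 = 1002001 ≡ 259 (mod 1403)
1402 = 1024 + 256 + 64 + 32 + 16 + 8 + 2 in binary powers of 2.
So 6^1402 ≡ 259 · 239 · 1235 · 1062 · 117 · 225 · 36 ≡ 899 (mod 1403).
Since 899 ≠ 1, base 6 is a Fermat witness: 1403 is composite.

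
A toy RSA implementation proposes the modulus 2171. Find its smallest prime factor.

13

2171 is odd.
Digit sum 11, not divisible by 3.
Ends in 1: not divisible by 5.
7: 2171 = 7·310 + 1
11: 2171 = 11·197 + 4
13: 2171 = 13·167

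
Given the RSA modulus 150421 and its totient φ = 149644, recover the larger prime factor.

419

φ(n) = (p−1)(q−1) = n − (p+q) + 1, so p + q = 150421 − 149644 + 1 = 778.
p and q are the roots of t² − 778t + 150421 = 0.
Discriminant: 778² − 4·150421 = 605284 − 601684 = 3600; √3600 = 60.
q = (778 − 60)/2 = 359, p = (778 + 60)/2 = 419.
Check: 359 · 419 = 150421.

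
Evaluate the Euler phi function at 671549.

Factor: 671549 = 61 · 101 · 109.
φ(671549) = (61−1) · (101−1) · (109−1) = 60 · 100 · 108 = 648000.

648000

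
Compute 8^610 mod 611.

8^1 ≡ 8 (mod 611)
8^2 ≡ 8^2 = 64 ≡ 64 (mod 611)
8^4 ≡ 64^2 = 4096 ≡ 430 (mod 611)
8^8 ≡ 430^2 = 184900 ≡ 378 (mod 611)
8^16 ≡ 378^2 = 142884 ≡ 521 (mod 611)
8^32 ≡ 521^2 = 271441 ≡ 157 (mod 611)
8^64 ≡ 157^2 = 24649 ≡ 209 (mod 611)
8^128 ≡ 209^2 = 43681 ≡ 300 (mod 611)
8^256 ≡ 300^2 = 90000 ≡ 183 (mod 611)
8^512 ≡ 183^2 = 33489 ≡ 495 (mod 611)
610 = 512 + 64 + 32 + 2 in binary powers of 2.
So 8^610 ≡ 495 · 209 · 157 · 64 ≡ 155 (mod 611).
Since 155 ≠ 1, base 8 is a Fermat witness: 611 is composite.

155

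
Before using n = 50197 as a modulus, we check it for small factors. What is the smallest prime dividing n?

50197 is odd.
Digit sum 22, not divisible by 3.
Ends in 7: not divisible by 5.
7: 50197 = 7·7171

7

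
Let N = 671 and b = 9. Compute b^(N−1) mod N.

1

9^1 ≡ 9 (mod 671)
9^2 ≡ 9^2 = 81 ≡ 81 (mod 671)
9^4 ≡ 81^2 = 6561 ≡ 522 (mod 671)
9^8 ≡ 522^2 = 272484 ≡ 58 (mod 671)
9^16 ≡ 58^2 = 3364 ≡ 9 (mod 671)
9^32 ≡ 9^2 = 81 ≡ 81 (mod 671)
9^64 ≡ 81^2 = 6561 ≡ 522 (mod 671)
9^128 ≡ 522^2 = 272484 ≡ 58 (mod 671)
9^256 ≡ 58^2 = 3364 ≡ 9 (mod 671)
9^512 ≡ 9^2 = 81 ≡ 81 (mod 671)
670 = 512 + 128 + 16 + 8 + 4 + 2 in binary powers of 2.
So 9^670 ≡ 81 · 58 · 9 · 58 · 522 · 81 ≡ 1 (mod 671).
Since the result is 1, base 9 gives no evidence that 671 is composite.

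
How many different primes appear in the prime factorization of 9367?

3

9367 = 17 · 551
551 = 19 · 29
9367 = 17 · 19 · 29, which has 3 distinct prime factors.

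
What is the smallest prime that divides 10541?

10541 is odd.
Digit sum 11, not divisible by 3.
Ends in 1: not divisible by 5.
7: 10541 = 7·1505 + 6
11: 10541 = 11·958 + 3
13: 10541 = 13·810 + 11
17: 10541 = 17·620 + 1
19: 10541 = 19·554 + 15
23: 10541 = 23·458 + 7
29: 10541 = 29·363 + 14
31: 10541 = 31·340 + 1
37: 10541 = 37·284 + 33
41: 10541 = 41·257 + 4
43: 10541 = 43·245 + 6
47: 10541 = 47·224 + 13
53: 10541 = 53·198 + 47
59: 10541 = 59·178 + 39
61: 10541 = 61·172 + 49
67: 10541 = 67·157 + 22
71: 10541 = 71·148 + 33
73: 10541 = 73·144 + 29
79: 10541 = 79·133 + 34
83: 10541 = 83·127

83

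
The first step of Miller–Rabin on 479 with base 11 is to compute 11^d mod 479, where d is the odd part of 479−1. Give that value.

479 − 1 = 478 = 2^1 · 239, so d = 239.
11^1 ≡ 11 (mod 479)
11^2 ≡ 11^2 = 121 ≡ 121 (mod 479)
11^4 ≡ 121^2 = 14641 ≡ 271 (mod 479)
11^8 ≡ 271^2 = 73441 ≡ 154 (mod 479)
11^16 ≡ 154^2 = 23716 ≡ 245 (mod 479)
11^32 ≡ 245^2 = 60025 ≡ 150 (mod 479)
11^64 ≡ 150^2 = 22500 ≡ 466 (mod 479)
11^128 ≡ 466^2 = 217156 ≡ 169 (mod 479)
239 = 128 + 64 + 32 + 8 + 4 + 2 + 1 in binary powers of 2.
So 11^239 ≡ 169 · 466 · 150 · 154 · 271 · 121 · 11 ≡ 1 (mod 479).
Since 11^d ≡ 1 (mod 479), base 11 does not prove 479 composite.

1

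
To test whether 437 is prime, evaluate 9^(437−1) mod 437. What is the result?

9^1 ≡ 9 (mod 437)
9^2 ≡ 9^2 = 81 ≡ 81 (mod 437)
9^4 ≡ 81^2 = 6561 ≡ 6 (mod 437)
9^8 ≡ 6^2 = 36 ≡ 36 (mod 437)
9^16 ≡ 36^2 = 1296 ≡ 422 (mod 437)
9^32 ≡ 422^2 = 178084 ≡ 225 (mod 437)
9^64 ≡ 225^2 = 50625 ≡ 370 (mod 437)
9^128 ≡ 370^2 = 136900 ≡ 119 (mod 437)
9^256 ≡ 119^2 = 14161 ≡ 177 (mod 437)
436 = 256 + 128 + 32 + 16 + 4 in binary powers of 2.
So 9^436 ≡ 177 · 119 · 225 · 422 · 6 ≡ 234 (mod 437).
Since 234 ≠ 1, base 9 is a Fermat witness: 437 is composite.

234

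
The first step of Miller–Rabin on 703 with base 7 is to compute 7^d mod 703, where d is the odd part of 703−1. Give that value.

703 − 1 = 702 = 2^1 · 351, so d = 351.
7^1 ≡ 7 (mod 703)
7^2 ≡ 7^2 = 49 ≡ 49 (mod 703)
7^4 ≡ 49^2 = 2401 ≡ 292 (mod 703)
7^8 ≡ 292^2 = 85264 ≡ 201 (mod 703)
7^16 ≡ 201^2 = 40401 ≡ 330 (mod 703)
7^32 ≡ 330^2 = 108900 ≡ 638 (mod 703)
7^64 ≡ 638^2 = 407044 ≡ 7 (mod 703)
7^128 ≡ 7^2 = 49 ≡ 49 (mod 703)
7^256 ≡ 49^2 = 2401 ≡ 292 (mod 703)
351 = 256 + 64 + 16 + 8 + 4 + 2 + 1 in binary powers of 2.
So 7^351 ≡ 292 · 7 · 330 · 201 · 292 · 49 · 7 ≡ 1 (mod 703).
Since 7^d ≡ 1 (mod 703), base 7 does not prove 703 composite.

1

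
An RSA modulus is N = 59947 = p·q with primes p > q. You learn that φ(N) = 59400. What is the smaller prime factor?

φ(n) = (p−1)(q−1) = n − (p+q) + 1, so p + q = 59947 − 59400 + 1 = 548.
p and q are the roots of t² − 548t + 59947 = 0.
Discriminant: 548² − 4·59947 = 300304 − 239788 = 60516; √60516 = 246.
q = (548 − 246)/2 = 151, p = (548 + 246)/2 = 397.
Check: 151 · 397 = 59947.

151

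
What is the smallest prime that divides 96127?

97

96127 is odd.
Digit sum 25, not divisible by 3.
Ends in 7: not divisible by 5.
7: 96127 = 7·13732 + 3
11: 96127 = 11·8738 + 9
13: 96127 = 13·7394 + 5
17: 96127 = 17·5654 + 9
19: 96127 = 19·5059 + 6
23: 96127 = 23·4179 + 10
29: 96127 = 29·3314 + 21
31: 96127 = 31·3100 + 27
37: 96127 = 37·2598 + 1
41: 96127 = 41·2344 + 23
43: 96127 = 43·2235 + 22
47: 96127 = 47·2045 + 12
53: 96127 = 53·1813 + 38
59: 96127 = 59·1629 + 16
61: 96127 = 61·1575 + 52
67: 96127 = 67·1434 + 49
71: 96127 = 71·1353 + 64
73: 96127 = 73·1316 + 59
79: 96127 = 79·1216 + 63
83: 96127 = 83·1158 + 13
89: 96127 = 89·1080 + 7
97: 96127 = 97·991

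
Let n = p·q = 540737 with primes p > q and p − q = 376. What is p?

Since p = q + 376, we have 540737 = q(q + 376), so q² + 376q − 540737 = 0.
Discriminant: 376² + 4·540737 = 141376 + 2162948 = 2304324; √2304324 = 1518.
q = (−376 + 1518)/2 = 571, and p = q + 376 = 947.
Check: 571 · 947 = 540737.

947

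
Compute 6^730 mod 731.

49

6^1 ≡ 6 (mod 731)
6^2 ≡ 6^2 = 36 ≡ 36 (mod 731)
6^4 ≡ 36^2 = 1296 ≡ 565 (mod 731)
6^8 ≡ 565^2 = 319225 ≡ 509 (mod 731)
6^16 ≡ 509^2 = 259081 ≡ 307 (mod 731)
6^32 ≡ 307^2 = 94249 ≡ 681 (mod 731)
6^64 ≡ 681^2 = 463761 ≡ 307 (mod 731)
6^128 ≡ 307^2 = 94249 ≡ 681 (mod 731)
6^256 ≡ 681^2 = 463761 ≡ 307 (mod 731)
6^512 ≡ 307^2 = 94249 ≡ 681 (mod 731)
730 = 512 + 128 + 64 + 16 + 8 + 2 in binary powers of 2.
So 6^730 ≡ 681 · 681 · 307 · 307 · 509 · 36 ≡ 49 (mod 731).
Since 49 ≠ 1, base 6 is a Fermat witness: 731 is composite.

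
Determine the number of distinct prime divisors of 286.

286 = 2 · 143
143 = 11 · 13
286 = 2 · 11 · 13, which has 3 distinct prime factors.

3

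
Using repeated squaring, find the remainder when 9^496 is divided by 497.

219

9^1 ≡ 9 (mod 497)
9^2 ≡ 9^2 = 81 ≡ 81 (mod 497)
9^4 ≡ 81^2 = 6561 ≡ 100 (mod 497)
9^8 ≡ 100^2 = 10000 ≡ 60 (mod 497)
9^16 ≡ 60^2 = 3600 ≡ 121 (mod 497)
9^32 ≡ 121^2 = 14641 ≡ 228 (mod 497)
9^64 ≡ 228^2 = 51984 ≡ 296 (mod 497)
9^128 ≡ 296^2 = 87616 ≡ 144 (mod 497)
9^256 ≡ 144^2 = 20736 ≡ 359 (mod 497)
496 = 256 + 128 + 64 + 32 + 16 in binary powers of 2.
So 9^496 ≡ 359 · 144 · 296 · 228 · 121 ≡ 219 (mod 497).
Since 219 ≠ 1, base 9 is a Fermat witness: 497 is composite.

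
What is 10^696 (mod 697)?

10^1 ≡ 10 (mod 697)
10^2 ≡ 10^2 = 100 ≡ 100 (mod 697)
10^4 ≡ 100^2 = 10000 ≡ 242 (mod 697)
10^8 ≡ 242^2 = 58564 ≡ 16 (mod 697)
10^16 ≡ 16^2 = 256 ≡ 256 (mod 697)
10^32 ≡ 256^2 = 65536 ≡ 18 (mod 697)
10^64 ≡ 18^2 = 324 ≡ 324 (mod 697)
10^128 ≡ 324^2 = 104976 ≡ 426 (mod 697)
10^256 ≡ 426^2 = 181476 ≡ 256 (mod 697)
10^512 ≡ 256^2 = 65536 ≡ 18 (mod 697)
696 = 512 + 128 + 32 + 16 + 8 in binary powers of 2.
So 10^696 ≡ 18 · 426 · 18 · 256 · 16 ≡ 543 (mod 697).
Since 543 ≠ 1, base 10 is a Fermat witness: 697 is composite.

543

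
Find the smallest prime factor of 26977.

26977 is odd.
Digit sum 31, not divisible by 3.
Ends in 7: not divisible by 5.
7: 26977 = 7·3853 + 6
11: 26977 = 11·2452 + 5
13: 26977 = 13·2075 + 2
17: 26977 = 17·1586 + 15
19: 26977 = 19·1419 + 16
23: 26977 = 23·1172 + 21
29: 26977 = 29·930 + 7
31: 26977 = 31·870 + 7
37: 26977 = 37·729 + 4
41: 26977 = 41·657 + 40
43: 26977 = 43·627 + 16
47: 26977 = 47·573 + 46
53: 26977 = 53·509

53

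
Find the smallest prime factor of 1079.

1079 is odd.
Digit sum 17, not divisible by 3.
Ends in 9: not divisible by 5.
7: 1079 = 7·154 + 1
11: 1079 = 11·98 + 1
13: 1079 = 13·83

13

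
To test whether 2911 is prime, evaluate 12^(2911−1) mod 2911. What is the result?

12^1 ≡ 12 (mod 2911)
12^2 ≡ 12^2 = 144 ≡ 144 (mod 2911)
12^4 ≡ 144^2 = 20736 ≡ 359 (mod 2911)
12^8 ≡ 359^2 = 128881 ≡ 797 (mod 2911)
12^16 ≡ 797^2 = 635209 ≡ 611 (mod 2911)
12^32 ≡ 611^2 = 373321 ≡ 713 (mod 2911)
12^64 ≡ 713^2 = 508369 ≡ 1855 (mod 2911)
12^128 ≡ 1855^2 = 3441025 ≡ 223 (mod 2911)
12^256 ≡ 223^2 = 49729 ≡ 242 (mod 2911)
12^512 ≡ 242^2 = 58564 ≡ 344 (mod 2911)
12^1024 ≡ 344^2 = 118336 ≡ 1896 (mod 2911)
12^2048 ≡ 1896^2 = 3594816 ≡ 2642 (mod 2911)
2910 = 2048 + 512 + 256 + 64 + 16 + 8 + 4 + 2 in binary powers of 2.
So 12^2910 ≡ 2642 · 344 · 242 · 1855 · 611 · 797 · 359 · 144 ≡ 2533 (mod 2911).
Since 2533 ≠ 1, base 12 is a Fermat witness: 2911 is composite.

2533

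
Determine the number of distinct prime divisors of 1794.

4

1794 = 2 · 897
897 = 3 · 299
299 = 13 · 23
1794 = 2 · 3 · 13 · 23, which has 4 distinct prime factors.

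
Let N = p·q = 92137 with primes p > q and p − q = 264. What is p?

463

Since p = q + 264, we have 92137 = q(q + 264), so q² + 264q − 92137 = 0.
Discriminant: 264² + 4·92137 = 69696 + 368548 = 438244; √438244 = 662.
q = (−264 + 662)/2 = 199, and p = q + 264 = 463.
Check: 199 · 463 = 92137.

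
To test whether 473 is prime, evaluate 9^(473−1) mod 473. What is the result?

444

9^1 ≡ 9 (mod 473)
9^2 ≡ 9^2 = 81 ≡ 81 (mod 473)
9^4 ≡ 81^2 = 6561 ≡ 412 (mod 473)
9^8 ≡ 412^2 = 169744 ≡ 410 (mod 473)
9^16 ≡ 410^2 = 168100 ≡ 185 (mod 473)
9^32 ≡ 185^2 = 34225 ≡ 169 (mod 473)
9^64 ≡ 169^2 = 28561 ≡ 181 (mod 473)
9^128 ≡ 181^2 = 32761 ≡ 124 (mod 473)
9^256 ≡ 124^2 = 15376 ≡ 240 (mod 473)
472 = 256 + 128 + 64 + 16 + 8 in binary powers of 2.
So 9^472 ≡ 240 · 124 · 181 · 185 · 410 ≡ 444 (mod 473).
Since 444 ≠ 1, base 9 is a Fermat witness: 473 is composite.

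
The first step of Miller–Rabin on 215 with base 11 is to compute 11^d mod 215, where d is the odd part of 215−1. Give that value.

215 − 1 = 214 = 2^1 · 107, so d = 107.
11^1 ≡ 11 (mod 215)
11^2 ≡ 11^2 = 121 ≡ 121 (mod 215)
11^4 ≡ 121^2 = 14641 ≡ 21 (mod 215)
11^8 ≡ 21^2 = 441 ≡ 11 (mod 215)
11^16 ≡ 11^2 = 121 ≡ 121 (mod 215)
11^32 ≡ 121^2 = 14641 ≡ 21 (mod 215)
11^64 ≡ 21^2 = 441 ≡ 11 (mod 215)
107 = 64 + 32 + 8 + 2 + 1 in binary powers of 2.
So 11^107 ≡ 11 · 21 · 11 · 121 · 11 ≡ 121 (mod 215).
Squaring chain: 121; never reaches −1, so base 11 is a Miller–Rabin witness that 215 is composite.

121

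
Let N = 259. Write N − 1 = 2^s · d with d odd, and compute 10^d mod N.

223

259 − 1 = 258 = 2^1 · 129, so d = 129.
10^1 ≡ 10 (mod 259)
10^2 ≡ 10^2 = 100 ≡ 100 (mod 259)
10^4 ≡ 100^2 = 10000 ≡ 158 (mod 259)
10^8 ≡ 158^2 = 24964 ≡ 100 (mod 259)
10^16 ≡ 100^2 = 10000 ≡ 158 (mod 259)
10^32 ≡ 158^2 = 24964 ≡ 100 (mod 259)
10^64 ≡ 100^2 = 10000 ≡ 158 (mod 259)
10^128 ≡ 158^2 = 24964 ≡ 100 (mod 259)
129 = 128 + 1 in binary powers of 2.
So 10^129 ≡ 100 · 10 ≡ 223 (mod 259).
Squaring chain: 223; never reaches −1, so base 10 is a Miller–Rabin witness that 259 is composite.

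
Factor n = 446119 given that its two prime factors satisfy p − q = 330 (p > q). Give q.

Since p = q + 330, we have 446119 = q(q + 330), so q² + 330q − 446119 = 0.
Discriminant: 330² + 4·446119 = 108900 + 1784476 = 1893376; √1893376 = 1376.
q = (−330 + 1376)/2 = 523, and p = q + 330 = 853.
Check: 523 · 853 = 446119.

523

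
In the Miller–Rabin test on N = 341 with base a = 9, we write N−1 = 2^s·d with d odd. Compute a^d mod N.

67

341 − 1 = 340 = 2^2 · 85, so d = 85.
9^1 ≡ 9 (mod 341)
9^2 ≡ 9^2 = 81 ≡ 81 (mod 341)
9^4 ≡ 81^2 = 6561 ≡ 82 (mod 341)
9^8 ≡ 82^2 = 6724 ≡ 245 (mod 341)
9^16 ≡ 245^2 = 60025 ≡ 9 (mod 341)
9^32 ≡ 9^2 = 81 ≡ 81 (mod 341)
9^64 ≡ 81^2 = 6561 ≡ 82 (mod 341)
85 = 64 + 16 + 4 + 1 in binary powers of 2.
So 9^85 ≡ 82 · 9 · 82 · 9 ≡ 67 (mod 341).
Squaring chain: 67 → 56; never reaches −1, so base 9 is a Miller–Rabin witness that 341 is composite.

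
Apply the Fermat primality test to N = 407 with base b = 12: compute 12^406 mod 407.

12

12^1 ≡ 12 (mod 407)
12^2 ≡ 12^2 = 144 ≡ 144 (mod 407)
12^4 ≡ 144^2 = 20736 ≡ 386 (mod 407)
12^8 ≡ 386^2 = 148996 ≡ 34 (mod 407)
12^16 ≡ 34^2 = 1156 ≡ 342 (mod 407)
12^32 ≡ 342^2 = 116964 ≡ 155 (mod 407)
12^64 ≡ 155^2 = 24025 ≡ 12 (mod 407)
12^128 ≡ 12^2 = 144 ≡ 144 (mod 407)
12^256 ≡ 144^2 = 20736 ≡ 386 (mod 407)
406 = 256 + 128 + 16 + 4 + 2 in binary powers of 2.
So 12^406 ≡ 386 · 144 · 342 · 386 · 144 ≡ 12 (mod 407).
Since 12 ≠ 1, base 12 is a Fermat witness: 407 is composite.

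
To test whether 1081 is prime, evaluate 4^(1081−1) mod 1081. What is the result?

200

4^1 ≡ 4 (mod 1081)
4^2 ≡ 4^2 = 16 ≡ 16 (mod 1081)
4^4 ≡ 16^2 = 256 ≡ 256 (mod 1081)
4^8 ≡ 256^2 = 65536 ≡ 676 (mod 1081)
4^16 ≡ 676^2 = 456976 ≡ 794 (mod 1081)
4^32 ≡ 794^2 = 630436 ≡ 213 (mod 1081)
4^64 ≡ 213^2 = 45369 ≡ 1048 (mod 1081)
4^128 ≡ 1048^2 = 1098304 ≡ 8 (mod 1081)
4^256 ≡ 8^2 = 64 ≡ 64 (mod 1081)
4^512 ≡ 64^2 = 4096 ≡ 853 (mod 1081)
4^1024 ≡ 853^2 = 727609 ≡ 96 (mod 1081)
1080 = 1024 + 32 + 16 + 8 in binary powers of 2.
So 4^1080 ≡ 96 · 213 · 794 · 676 ≡ 200 (mod 1081).
Since 200 ≠ 1, base 4 is a Fermat witness: 1081 is composite.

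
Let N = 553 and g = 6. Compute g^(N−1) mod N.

204

6^1 ≡ 6 (mod 553)
6^2 ≡ 6^2 = 36 ≡ 36 (mod 553)
6^4 ≡ 36^2 = 1296 ≡ 190 (mod 553)
6^8 ≡ 190^2 = 36100 ≡ 155 (mod 553)
6^16 ≡ 155^2 = 24025 ≡ 246 (mod 553)
6^32 ≡ 246^2 = 60516 ≡ 239 (mod 553)
6^64 ≡ 239^2 = 57121 ≡ 162 (mod 553)
6^128 ≡ 162^2 = 26244 ≡ 253 (mod 553)
6^256 ≡ 253^2 = 64009 ≡ 414 (mod 553)
6^512 ≡ 414^2 = 171396 ≡ 519 (mod 553)
552 = 512 + 32 + 8 in binary powers of 2.
So 6^552 ≡ 519 · 239 · 155 ≡ 204 (mod 553).
Since 204 ≠ 1, base 6 is a Fermat witness: 553 is composite.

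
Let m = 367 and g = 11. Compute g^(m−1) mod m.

1

11^1 ≡ 11 (mod 367)
11^2 ≡ 11^2 = 121 ≡ 121 (mod 367)
11^4 ≡ 121^2 = 14641 ≡ 328 (mod 367)
11^8 ≡ 328^2 = 107584 ≡ 53 (mod 367)
11^16 ≡ 53^2 = 2809 ≡ 240 (mod 367)
11^32 ≡ 240^2 = 57600 ≡ 348 (mod 367)
11^64 ≡ 348^2 = 121104 ≡ 361 (mod 367)
11^128 ≡ 361^2 = 130321 ≡ 36 (mod 367)
11^256 ≡ 36^2 = 1296 ≡ 195 (mod 367)
366 = 256 + 64 + 32 + 8 + 4 + 2 in binary powers of 2.
So 11^366 ≡ 195 · 361 · 348 · 53 · 328 · 121 ≡ 1 (mod 367).
Since the result is 1, base 11 gives no evidence that 367 is composite.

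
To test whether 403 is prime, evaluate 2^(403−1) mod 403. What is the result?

376

2^1 ≡ 2 (mod 403)
2^2 ≡ 2^2 = 4 ≡ 4 (mod 403)
2^4 ≡ 4^2 = 16 ≡ 16 (mod 403)
2^8 ≡ 16^2 = 256 ≡ 256 (mod 403)
2^16 ≡ 256^2 = 65536 ≡ 250 (mod 403)
2^32 ≡ 250^2 = 62500 ≡ 35 (mod 403)
2^64 ≡ 35^2 = 1225 ≡ 16 (mod 403)
2^128 ≡ 16^2 = 256 ≡ 256 (mod 403)
2^256 ≡ 256^2 = 65536 ≡ 250 (mod 403)
402 = 256 + 128 + 16 + 2 in binary powers of 2.
So 2^402 ≡ 250 · 256 · 250 · 4 ≡ 376 (mod 403).
Since 376 ≠ 1, base 2 is a Fermat witness: 403 is composite.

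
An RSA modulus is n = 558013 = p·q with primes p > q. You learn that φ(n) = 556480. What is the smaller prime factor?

593

φ(n) = (p−1)(q−1) = n − (p+q) + 1, so p + q = 558013 − 556480 + 1 = 1534.
p and q are the roots of t² − 1534t + 558013 = 0.
Discriminant: 1534² − 4·558013 = 2353156 − 2232052 = 121104; √121104 = 348.
q = (1534 − 348)/2 = 593, p = (1534 + 348)/2 = 941.
Check: 593 · 941 = 558013.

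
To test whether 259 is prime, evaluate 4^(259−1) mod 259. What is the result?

4^1 ≡ 4 (mod 259)
4^2 ≡ 4^2 = 16 ≡ 16 (mod 259)
4^4 ≡ 16^2 = 256 ≡ 256 (mod 259)
4^8 ≡ 256^2 = 65536 ≡ 9 (mod 259)
4^16 ≡ 9^2 = 81 ≡ 81 (mod 259)
4^32 ≡ 81^2 = 6561 ≡ 86 (mod 259)
4^64 ≡ 86^2 = 7396 ≡ 144 (mod 259)
4^128 ≡ 144^2 = 20736 ≡ 16 (mod 259)
4^256 ≡ 16^2 = 256 ≡ 256 (mod 259)
258 = 256 + 2 in binary powers of 2.
So 4^258 ≡ 256 · 16 ≡ 211 (mod 259).
Since 211 ≠ 1, base 4 is a Fermat witness: 259 is composite.

211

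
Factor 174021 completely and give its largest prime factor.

174021 = 3 · 58007
58007 = 19 · 3053
3053 = 43 · 71
71 is prime.
So 174021 = 3 · 19 · 43 · 71; the largest prime factor is 71.

71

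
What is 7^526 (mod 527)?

7^1 ≡ 7 (mod 527)
7^2 ≡ 7^2 = 49 ≡ 49 (mod 527)
7^4 ≡ 49^2 = 2401 ≡ 293 (mod 527)
7^8 ≡ 293^2 = 85849 ≡ 475 (mod 527)
7^16 ≡ 475^2 = 225625 ≡ 69 (mod 527)
7^32 ≡ 69^2 = 4761 ≡ 18 (mod 527)
7^64 ≡ 18^2 = 324 ≡ 324 (mod 527)
7^128 ≡ 324^2 = 104976 ≡ 103 (mod 527)
7^256 ≡ 103^2 = 10609 ≡ 69 (mod 527)
7^512 ≡ 69^2 = 4761 ≡ 18 (mod 527)
526 = 512 + 8 + 4 + 2 in binary powers of 2.
So 7^526 ≡ 18 · 475 · 293 · 49 ≡ 348 (mod 527).
Since 348 ≠ 1, base 7 is a Fermat witness: 527 is composite.

348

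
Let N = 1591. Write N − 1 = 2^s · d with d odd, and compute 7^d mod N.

1591 − 1 = 1590 = 2^1 · 795, so d = 795.
7^1 ≡ 7 (mod 1591)
7^2 ≡ 7^2 = 49 ≡ 49 (mod 1591)
7^4 ≡ 49^2 = 2401 ≡ 810 (mod 1591)
7^8 ≡ 810^2 = 656100 ≡ 608 (mod 1591)
7^16 ≡ 608^2 = 369664 ≡ 552 (mod 1591)
7^32 ≡ 552^2 = 304704 ≡ 823 (mod 1591)
7^64 ≡ 823^2 = 677329 ≡ 1154 (mod 1591)
7^128 ≡ 1154^2 = 1331716 ≡ 49 (mod 1591)
7^256 ≡ 49^2 = 2401 ≡ 810 (mod 1591)
7^512 ≡ 810^2 = 656100 ≡ 608 (mod 1591)
795 = 512 + 256 + 16 + 8 + 2 + 1 in binary powers of 2.
So 7^795 ≡ 608 · 810 · 552 · 608 · 49 · 7 ≡ 343 (mod 1591).
Squaring chain: 343; never reaches −1, so base 7 is a Miller–Rabin witness that 1591 is composite.

343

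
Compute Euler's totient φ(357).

Factor: 357 = 3 · 7 · 17.
φ(357) = (3−1) · (7−1) · (17−1) = 2 · 6 · 16 = 192.

192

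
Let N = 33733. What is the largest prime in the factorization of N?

33733 = 7 · 4819
4819 = 61 · 79
79 is prime.
So 33733 = 7 · 61 · 79; the largest prime factor is 79.

79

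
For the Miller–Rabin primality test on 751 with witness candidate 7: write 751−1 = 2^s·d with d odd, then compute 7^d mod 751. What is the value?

751 − 1 = 750 = 2^1 · 375, so d = 375.
7^1 ≡ 7 (mod 751)
7^2 ≡ 7^2 = 49 ≡ 49 (mod 751)
7^4 ≡ 49^2 = 2401 ≡ 148 (mod 751)
7^8 ≡ 148^2 = 21904 ≡ 125 (mod 751)
7^16 ≡ 125^2 = 15625 ≡ 605 (mod 751)
7^32 ≡ 605^2 = 366025 ≡ 288 (mod 751)
7^64 ≡ 288^2 = 82944 ≡ 334 (mod 751)
7^128 ≡ 334^2 = 111556 ≡ 408 (mod 751)
7^256 ≡ 408^2 = 166464 ≡ 493 (mod 751)
375 = 256 + 64 + 32 + 16 + 4 + 2 + 1 in binary powers of 2.
So 7^375 ≡ 493 · 334 · 288 · 605 · 148 · 49 · 7 ≡ 750 (mod 751).
Since 7^d ≡ 750 (mod 751), base 7 does not prove 751 composite.

750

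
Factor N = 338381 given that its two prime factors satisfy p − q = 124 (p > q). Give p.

Since p = q + 124, we have 338381 = q(q + 124), so q² + 124q − 338381 = 0.
Discriminant: 124² + 4·338381 = 15376 + 1353524 = 1368900; √1368900 = 1170.
q = (−124 + 1170)/2 = 523, and p = q + 124 = 647.
Check: 523 · 647 = 338381.

647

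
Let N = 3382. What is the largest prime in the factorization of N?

3382 = 2 · 1691
1691 = 19 · 89
89 is prime.
So 3382 = 2 · 19 · 89; the largest prime factor is 89.

89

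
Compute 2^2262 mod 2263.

1833

2^1 ≡ 2 (mod 2263)
2^2 ≡ 2^2 = 4 ≡ 4 (mod 2263)
2^4 ≡ 4^2 = 16 ≡ 16 (mod 2263)
2^8 ≡ 16^2 = 256 ≡ 256 (mod 2263)
2^16 ≡ 256^2 = 65536 ≡ 2172 (mod 2263)
2^32 ≡ 2172^2 = 4717584 ≡ 1492 (mod 2263)
2^64 ≡ 1492^2 = 2226064 ≡ 1535 (mod 2263)
2^128 ≡ 1535^2 = 2356225 ≡ 442 (mod 2263)
2^256 ≡ 442^2 = 195364 ≡ 746 (mod 2263)
2^512 ≡ 746^2 = 556516 ≡ 2081 (mod 2263)
2^1024 ≡ 2081^2 = 4330561 ≡ 1442 (mod 2263)
2^2048 ≡ 1442^2 = 2079364 ≡ 1930 (mod 2263)
2262 = 2048 + 128 + 64 + 16 + 4 + 2 in binary powers of 2.
So 2^2262 ≡ 1930 · 442 · 1535 · 2172 · 16 · 4 ≡ 1833 (mod 2263).
Since 1833 ≠ 1, base 2 is a Fermat witness: 2263 is composite.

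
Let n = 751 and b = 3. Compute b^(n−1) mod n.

3^1 ≡ 3 (mod 751)
3^2 ≡ 3^2 = 9 ≡ 9 (mod 751)
3^4 ≡ 9^2 = 81 ≡ 81 (mod 751)
3^8 ≡ 81^2 = 6561 ≡ 553 (mod 751)
3^16 ≡ 553^2 = 305809 ≡ 152 (mod 751)
3^32 ≡ 152^2 = 23104 ≡ 574 (mod 751)
3^64 ≡ 574^2 = 329476 ≡ 538 (mod 751)
3^128 ≡ 538^2 = 289444 ≡ 309 (mod 751)
3^256 ≡ 309^2 = 95481 ≡ 104 (mod 751)
3^512 ≡ 104^2 = 10816 ≡ 302 (mod 751)
750 = 512 + 128 + 64 + 32 + 8 + 4 + 2 in binary powers of 2.
So 3^750 ≡ 302 · 309 · 538 · 574 · 553 · 81 · 9 ≡ 1 (mod 751).
Since the result is 1, base 3 gives no evidence that 751 is composite.

1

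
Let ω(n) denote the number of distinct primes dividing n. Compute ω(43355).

43355 = 5 · 8671
8671 = 13 · 667
667 = 23 · 29
43355 = 5 · 13 · 23 · 29, which has 4 distinct prime factors.

4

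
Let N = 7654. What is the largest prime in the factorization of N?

89

7654 = 2 · 3827
3827 = 43 · 89
89 is prime.
So 7654 = 2 · 43 · 89; the largest prime factor is 89.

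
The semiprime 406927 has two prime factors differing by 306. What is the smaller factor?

503

Since p = q + 306, we have 406927 = q(q + 306), so q² + 306q − 406927 = 0.
Discriminant: 306² + 4·406927 = 93636 + 1627708 = 1721344; √1721344 = 1312.
q = (−306 + 1312)/2 = 503, and p = q + 306 = 809.
Check: 503 · 809 = 406927.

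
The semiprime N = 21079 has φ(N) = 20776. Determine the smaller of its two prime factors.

107

φ(n) = (p−1)(q−1) = n − (p+q) + 1, so p + q = 21079 − 20776 + 1 = 304.
p and q are the roots of t² − 304t + 21079 = 0.
Discriminant: 304² − 4·21079 = 92416 − 84316 = 8100; √8100 = 90.
q = (304 − 90)/2 = 107, p = (304 + 90)/2 = 197.
Check: 107 · 197 = 21079.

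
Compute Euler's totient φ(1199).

Factor: 1199 = 11 · 109.
φ(1199) = (11−1) · (109−1) = 10 · 108 = 1080.

1080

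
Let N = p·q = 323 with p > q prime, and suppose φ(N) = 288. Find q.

17

φ(n) = (p−1)(q−1) = n − (p+q) + 1, so p + q = 323 − 288 + 1 = 36.
p and q are the roots of t² − 36t + 323 = 0.
Discriminant: 36² − 4·323 = 1296 − 1292 = 4; √4 = 2.
q = (36 − 2)/2 = 17, p = (36 + 2)/2 = 19.
Check: 17 · 19 = 323.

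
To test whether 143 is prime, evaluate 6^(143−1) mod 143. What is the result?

6^1 ≡ 6 (mod 143)
6^2 ≡ 6^2 = 36 ≡ 36 (mod 143)
6^4 ≡ 36^2 = 1296 ≡ 9 (mod 143)
6^8 ≡ 9^2 = 81 ≡ 81 (mod 143)
6^16 ≡ 81^2 = 6561 ≡ 126 (mod 143)
6^32 ≡ 126^2 = 15876 ≡ 3 (mod 143)
6^64 ≡ 3^2 = 9 ≡ 9 (mod 143)
6^128 ≡ 9^2 = 81 ≡ 81 (mod 143)
142 = 128 + 8 + 4 + 2 in binary powers of 2.
So 6^142 ≡ 81 · 81 · 9 · 36 ≡ 69 (mod 143).
Since 69 ≠ 1, base 6 is a Fermat witness: 143 is composite.

69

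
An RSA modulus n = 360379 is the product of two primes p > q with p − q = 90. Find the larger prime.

647

Since p = q + 90, we have 360379 = q(q + 90), so q² + 90q − 360379 = 0.
Discriminant: 90² + 4·360379 = 8100 + 1441516 = 1449616; √1449616 = 1204.
q = (−90 + 1204)/2 = 557, and p = q + 90 = 647.
Check: 557 · 647 = 360379.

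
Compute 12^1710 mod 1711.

1362

12^1 ≡ 12 (mod 1711)
12^2 ≡ 12^2 = 144 ≡ 144 (mod 1711)
12^4 ≡ 144^2 = 20736 ≡ 204 (mod 1711)
12^8 ≡ 204^2 = 41616 ≡ 552 (mod 1711)
12^16 ≡ 552^2 = 304704 ≡ 146 (mod 1711)
12^32 ≡ 146^2 = 21316 ≡ 784 (mod 1711)
12^64 ≡ 784^2 = 614656 ≡ 407 (mod 1711)
12^128 ≡ 407^2 = 165649 ≡ 1393 (mod 1711)
12^256 ≡ 1393^2 = 1940449 ≡ 175 (mod 1711)
12^512 ≡ 175^2 = 30625 ≡ 1538 (mod 1711)
12^1024 ≡ 1538^2 = 2365444 ≡ 842 (mod 1711)
1710 = 1024 + 512 + 128 + 32 + 8 + 4 + 2 in binary powers of 2.
So 12^1710 ≡ 842 · 1538 · 1393 · 784 · 552 · 204 · 144 ≡ 1362 (mod 1711).
Since 1362 ≠ 1, base 12 is a Fermat witness: 1711 is composite.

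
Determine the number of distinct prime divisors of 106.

2

106 = 2 · 53
106 = 2 · 53, which has 2 distinct prime factors.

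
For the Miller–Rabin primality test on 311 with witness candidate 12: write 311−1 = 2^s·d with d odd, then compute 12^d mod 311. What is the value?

311 − 1 = 310 = 2^1 · 155, so d = 155.
12^1 ≡ 12 (mod 311)
12^2 ≡ 12^2 = 144 ≡ 144 (mod 311)
12^4 ≡ 144^2 = 20736 ≡ 210 (mod 311)
12^8 ≡ 210^2 = 44100 ≡ 249 (mod 311)
12^16 ≡ 249^2 = 62001 ≡ 112 (mod 311)
12^32 ≡ 112^2 = 12544 ≡ 104 (mod 311)
12^64 ≡ 104^2 = 10816 ≡ 242 (mod 311)
12^128 ≡ 242^2 = 58564 ≡ 96 (mod 311)
155 = 128 + 16 + 8 + 2 + 1 in binary powers of 2.
So 12^155 ≡ 96 · 112 · 249 · 144 · 12 ≡ 1 (mod 311).
Since 12^d ≡ 1 (mod 311), base 12 does not prove 311 composite.

1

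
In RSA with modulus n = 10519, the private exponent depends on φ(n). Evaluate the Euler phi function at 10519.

Factor: 10519 = 67 · 157.
φ(10519) = (67−1) · (157−1) = 66 · 156 = 10296.

10296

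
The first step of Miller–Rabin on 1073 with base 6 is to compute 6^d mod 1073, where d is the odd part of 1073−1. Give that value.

1073 − 1 = 1072 = 2^4 · 67, so d = 67.
6^1 ≡ 6 (mod 1073)
6^2 ≡ 6^2 = 36 ≡ 36 (mod 1073)
6^4 ≡ 36^2 = 1296 ≡ 223 (mod 1073)
6^8 ≡ 223^2 = 49729 ≡ 371 (mod 1073)
6^16 ≡ 371^2 = 137641 ≡ 297 (mod 1073)
6^32 ≡ 297^2 = 88209 ≡ 223 (mod 1073)
6^64 ≡ 223^2 = 49729 ≡ 371 (mod 1073)
67 = 64 + 2 + 1 in binary powers of 2.
So 6^67 ≡ 371 · 36 · 6 ≡ 734 (mod 1073).
Squaring chain: 734 → 110 → 297 → 223; never reaches −1, so base 6 is a Miller–Rabin witness that 1073 is composite.

734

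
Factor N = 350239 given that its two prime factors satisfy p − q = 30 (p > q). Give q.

577

Since p = q + 30, we have 350239 = q(q + 30), so q² + 30q − 350239 = 0.
Discriminant: 30² + 4·350239 = 900 + 1400956 = 1401856; √1401856 = 1184.
q = (−30 + 1184)/2 = 577, and p = q + 30 = 607.
Check: 577 · 607 = 350239.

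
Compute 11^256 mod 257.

1

11^1 ≡ 11 (mod 257)
11^2 ≡ 11^2 = 121 ≡ 121 (mod 257)
11^4 ≡ 121^2 = 14641 ≡ 249 (mod 257)
11^8 ≡ 249^2 = 62001 ≡ 64 (mod 257)
11^16 ≡ 64^2 = 4096 ≡ 241 (mod 257)
11^32 ≡ 241^2 = 58081 ≡ 256 (mod 257)
11^64 ≡ 256^2 = 65536 ≡ 1 (mod 257)
11^128 ≡ 1^2 = 1 ≡ 1 (mod 257)
11^256 ≡ 1^2 = 1 ≡ 1 (mod 257)
256 = 256 in binary powers of 2.
So 11^256 ≡ 1 ≡ 1 (mod 257).
Since the result is 1, base 11 gives no evidence that 257 is composite.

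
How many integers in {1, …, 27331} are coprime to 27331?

Factor: 27331 = 151 · 181.
φ(27331) = (151−1) · (181−1) = 150 · 180 = 27000.

27000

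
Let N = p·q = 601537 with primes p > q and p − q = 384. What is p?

Since p = q + 384, we have 601537 = q(q + 384), so q² + 384q − 601537 = 0.
Discriminant: 384² + 4·601537 = 147456 + 2406148 = 2553604; √2553604 = 1598.
q = (−384 + 1598)/2 = 607, and p = q + 384 = 991.
Check: 607 · 991 = 601537.

991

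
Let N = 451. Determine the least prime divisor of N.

11

451 is odd.
Digit sum 10, not divisible by 3.
Ends in 1: not divisible by 5.
7: 451 = 7·64 + 3
11: 451 = 11·41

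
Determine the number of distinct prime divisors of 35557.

2

35557 = 31^2 · 37
35557 = 31^2 · 37, which has 2 distinct prime factors.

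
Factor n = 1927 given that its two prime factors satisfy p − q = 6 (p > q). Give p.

Since p = q + 6, we have 1927 = q(q + 6), so q² + 6q − 1927 = 0.
Discriminant: 6² + 4·1927 = 36 + 7708 = 7744; √7744 = 88.
q = (−6 + 88)/2 = 41, and p = q + 6 = 47.
Check: 41 · 47 = 1927.

47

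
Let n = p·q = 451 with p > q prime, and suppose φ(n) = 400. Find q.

11

φ(n) = (p−1)(q−1) = n − (p+q) + 1, so p + q = 451 − 400 + 1 = 52.
p and q are the roots of t² − 52t + 451 = 0.
Discriminant: 52² − 4·451 = 2704 − 1804 = 900; √900 = 30.
q = (52 − 30)/2 = 11, p = (52 + 30)/2 = 41.
Check: 11 · 41 = 451.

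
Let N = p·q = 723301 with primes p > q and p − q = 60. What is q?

Since p = q + 60, we have 723301 = q(q + 60), so q² + 60q − 723301 = 0.
Discriminant: 60² + 4·723301 = 3600 + 2893204 = 2896804; √2896804 = 1702.
q = (−60 + 1702)/2 = 821, and p = q + 60 = 881.
Check: 821 · 881 = 723301.

821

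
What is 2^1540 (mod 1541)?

1243

2^1 ≡ 2 (mod 1541)
2^2 ≡ 2^2 = 4 ≡ 4 (mod 1541)
2^4 ≡ 4^2 = 16 ≡ 16 (mod 1541)
2^8 ≡ 16^2 = 256 ≡ 256 (mod 1541)
2^16 ≡ 256^2 = 65536 ≡ 814 (mod 1541)
2^32 ≡ 814^2 = 662596 ≡ 1507 (mod 1541)
2^64 ≡ 1507^2 = 2271049 ≡ 1156 (mod 1541)
2^128 ≡ 1156^2 = 1336336 ≡ 289 (mod 1541)
2^256 ≡ 289^2 = 83521 ≡ 307 (mod 1541)
2^512 ≡ 307^2 = 94249 ≡ 248 (mod 1541)
2^1024 ≡ 248^2 = 61504 ≡ 1405 (mod 1541)
1540 = 1024 + 512 + 4 in binary powers of 2.
So 2^1540 ≡ 1405 · 248 · 16 ≡ 1243 (mod 1541).
Since 1243 ≠ 1, base 2 is a Fermat witness: 1541 is composite.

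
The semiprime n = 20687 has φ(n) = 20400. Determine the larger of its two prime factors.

151

φ(n) = (p−1)(q−1) = n − (p+q) + 1, so p + q = 20687 − 20400 + 1 = 288.
p and q are the roots of t² − 288t + 20687 = 0.
Discriminant: 288² − 4·20687 = 82944 − 82748 = 196; √196 = 14.
q = (288 − 14)/2 = 137, p = (288 + 14)/2 = 151.
Check: 137 · 151 = 20687.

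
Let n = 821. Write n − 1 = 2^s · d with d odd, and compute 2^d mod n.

295

821 − 1 = 820 = 2^2 · 205, so d = 205.
2^1 ≡ 2 (mod 821)
2^2 ≡ 2^2 = 4 ≡ 4 (mod 821)
2^4 ≡ 4^2 = 16 ≡ 16 (mod 821)
2^8 ≡ 16^2 = 256 ≡ 256 (mod 821)
2^16 ≡ 256^2 = 65536 ≡ 677 (mod 821)
2^32 ≡ 677^2 = 458329 ≡ 211 (mod 821)
2^64 ≡ 211^2 = 44521 ≡ 187 (mod 821)
2^128 ≡ 187^2 = 34969 ≡ 487 (mod 821)
205 = 128 + 64 + 8 + 4 + 1 in binary powers of 2.
So 2^205 ≡ 487 · 187 · 256 · 16 · 2 ≡ 295 (mod 821).
Squaring chain: 295 → 820; reaches −1, so base 2 does not prove 821 composite.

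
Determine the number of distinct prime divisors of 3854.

3

3854 = 2 · 1927
1927 = 41 · 47
3854 = 2 · 41 · 47, which has 3 distinct prime factors.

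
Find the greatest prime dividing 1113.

1113 = 3 · 371
371 = 7 · 53
53 is prime.
So 1113 = 3 · 7 · 53; the largest prime factor is 53.

53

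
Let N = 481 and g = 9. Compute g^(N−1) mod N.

9^1 ≡ 9 (mod 481)
9^2 ≡ 9^2 = 81 ≡ 81 (mod 481)
9^4 ≡ 81^2 = 6561 ≡ 308 (mod 481)
9^8 ≡ 308^2 = 94864 ≡ 107 (mod 481)
9^16 ≡ 107^2 = 11449 ≡ 386 (mod 481)
9^32 ≡ 386^2 = 148996 ≡ 367 (mod 481)
9^64 ≡ 367^2 = 134689 ≡ 9 (mod 481)
9^128 ≡ 9^2 = 81 ≡ 81 (mod 481)
9^256 ≡ 81^2 = 6561 ≡ 308 (mod 481)
480 = 256 + 128 + 64 + 32 in binary powers of 2.
So 9^480 ≡ 308 · 81 · 9 · 367 ≡ 248 (mod 481).
Since 248 ≠ 1, base 9 is a Fermat witness: 481 is composite.

248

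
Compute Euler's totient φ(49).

Factor: 49 = 7^2.
φ(49) = 7^1·(7−1) = 42.

42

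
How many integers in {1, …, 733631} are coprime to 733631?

693880

Factor: 733631 = 23 · 167 · 191.
φ(733631) = (23−1) · (167−1) · (191−1) = 22 · 166 · 190 = 693880.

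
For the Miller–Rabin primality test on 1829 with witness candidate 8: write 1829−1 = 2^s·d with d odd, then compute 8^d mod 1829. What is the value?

1829 − 1 = 1828 = 2^2 · 457, so d = 457.
8^1 ≡ 8 (mod 1829)
8^2 ≡ 8^2 = 64 ≡ 64 (mod 1829)
8^4 ≡ 64^2 = 4096 ≡ 438 (mod 1829)
8^8 ≡ 438^2 = 191844 ≡ 1628 (mod 1829)
8^16 ≡ 1628^2 = 2650384 ≡ 163 (mod 1829)
8^32 ≡ 163^2 = 26569 ≡ 963 (mod 1829)
8^64 ≡ 963^2 = 927369 ≡ 66 (mod 1829)
8^128 ≡ 66^2 = 4356 ≡ 698 (mod 1829)
8^256 ≡ 698^2 = 487204 ≡ 690 (mod 1829)
457 = 256 + 128 + 64 + 8 + 1 in binary powers of 2.
So 8^457 ≡ 690 · 698 · 66 · 1628 · 8 ≡ 157 (mod 1829).
Squaring chain: 157 → 872; never reaches −1, so base 8 is a Miller–Rabin witness that 1829 is composite.

157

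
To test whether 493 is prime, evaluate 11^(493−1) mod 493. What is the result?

11^1 ≡ 11 (mod 493)
11^2 ≡ 11^2 = 121 ≡ 121 (mod 493)
11^4 ≡ 121^2 = 14641 ≡ 344 (mod 493)
11^8 ≡ 344^2 = 118336 ≡ 16 (mod 493)
11^16 ≡ 16^2 = 256 ≡ 256 (mod 493)
11^32 ≡ 256^2 = 65536 ≡ 460 (mod 493)
11^64 ≡ 460^2 = 211600 ≡ 103 (mod 493)
11^128 ≡ 103^2 = 10609 ≡ 256 (mod 493)
11^256 ≡ 256^2 = 65536 ≡ 460 (mod 493)
492 = 256 + 128 + 64 + 32 + 8 + 4 in binary powers of 2.
So 11^492 ≡ 460 · 256 · 103 · 460 · 16 · 344 ≡ 285 (mod 493).
Since 285 ≠ 1, base 11 is a Fermat witness: 493 is composite.

285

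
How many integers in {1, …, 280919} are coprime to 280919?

Factor: 280919 = 43 · 47 · 139.
φ(280919) = (43−1) · (47−1) · (139−1) = 42 · 46 · 138 = 266616.

266616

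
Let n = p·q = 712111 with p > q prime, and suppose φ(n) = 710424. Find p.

859

φ(n) = (p−1)(q−1) = n − (p+q) + 1, so p + q = 712111 − 710424 + 1 = 1688.
p and q are the roots of t² − 1688t + 712111 = 0.
Discriminant: 1688² − 4·712111 = 2849344 − 2848444 = 900; √900 = 30.
q = (1688 − 30)/2 = 829, p = (1688 + 30)/2 = 859.
Check: 829 · 859 = 712111.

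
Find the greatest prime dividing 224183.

83

224183 = 37 · 6059
6059 = 73 · 83
83 is prime.
So 224183 = 37 · 73 · 83; the largest prime factor is 83.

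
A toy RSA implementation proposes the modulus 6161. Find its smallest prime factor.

6161 is odd.
Digit sum 14, not divisible by 3.
Ends in 1: not divisible by 5.
7: 6161 = 7·880 + 1
11: 6161 = 11·560 + 1
13: 6161 = 13·473 + 12
17: 6161 = 17·362 + 7
19: 6161 = 19·324 + 5
23: 6161 = 23·267 + 20
29: 6161 = 29·212 + 13
31: 6161 = 31·198 + 23
37: 6161 = 37·166 + 19
41: 6161 = 41·150 + 11
43: 6161 = 43·143 + 12
47: 6161 = 47·131 + 4
53: 6161 = 53·116 + 13
59: 6161 = 59·104 + 25
61: 6161 = 61·101

61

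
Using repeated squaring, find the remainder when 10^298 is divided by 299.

10^1 ≡ 10 (mod 299)
10^2 ≡ 10^2 = 100 ≡ 100 (mod 299)
10^4 ≡ 100^2 = 10000 ≡ 133 (mod 299)
10^8 ≡ 133^2 = 17689 ≡ 48 (mod 299)
10^16 ≡ 48^2 = 2304 ≡ 211 (mod 299)
10^32 ≡ 211^2 = 44521 ≡ 269 (mod 299)
10^64 ≡ 269^2 = 72361 ≡ 3 (mod 299)
10^128 ≡ 3^2 = 9 ≡ 9 (mod 299)
10^256 ≡ 9^2 = 81 ≡ 81 (mod 299)
298 = 256 + 32 + 8 + 2 in binary powers of 2.
So 10^298 ≡ 81 · 269 · 48 · 100 ≡ 289 (mod 299).
Since 289 ≠ 1, base 10 is a Fermat witness: 299 is composite.

289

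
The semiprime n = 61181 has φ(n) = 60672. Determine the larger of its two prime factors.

φ(n) = (p−1)(q−1) = n − (p+q) + 1, so p + q = 61181 − 60672 + 1 = 510.
p and q are the roots of t² − 510t + 61181 = 0.
Discriminant: 510² − 4·61181 = 260100 − 244724 = 15376; √15376 = 124.
q = (510 − 124)/2 = 193, p = (510 + 124)/2 = 317.
Check: 193 · 317 = 61181.

317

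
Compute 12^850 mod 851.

12^1 ≡ 12 (mod 851)
12^2 ≡ 12^2 = 144 ≡ 144 (mod 851)
12^4 ≡ 144^2 = 20736 ≡ 312 (mod 851)
12^8 ≡ 312^2 = 97344 ≡ 330 (mod 851)
12^16 ≡ 330^2 = 108900 ≡ 823 (mod 851)
12^32 ≡ 823^2 = 677329 ≡ 784 (mod 851)
12^64 ≡ 784^2 = 614656 ≡ 234 (mod 851)
12^128 ≡ 234^2 = 54756 ≡ 292 (mod 851)
12^256 ≡ 292^2 = 85264 ≡ 164 (mod 851)
12^512 ≡ 164^2 = 26896 ≡ 515 (mod 851)
850 = 512 + 256 + 64 + 16 + 2 in binary powers of 2.
So 12^850 ≡ 515 · 164 · 234 · 823 · 144 ≡ 164 (mod 851).
Since 164 ≠ 1, base 12 is a Fermat witness: 851 is composite.

164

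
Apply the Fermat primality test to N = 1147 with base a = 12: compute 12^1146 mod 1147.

1025

12^1 ≡ 12 (mod 1147)
12^2 ≡ 12^2 = 144 ≡ 144 (mod 1147)
12^4 ≡ 144^2 = 20736 ≡ 90 (mod 1147)
12^8 ≡ 90^2 = 8100 ≡ 71 (mod 1147)
12^16 ≡ 71^2 = 5041 ≡ 453 (mod 1147)
12^32 ≡ 453^2 = 205209 ≡ 1043 (mod 1147)
12^64 ≡ 1043^2 = 1087849 ≡ 493 (mod 1147)
12^128 ≡ 493^2 = 243049 ≡ 1032 (mod 1147)
12^256 ≡ 1032^2 = 1065024 ≡ 608 (mod 1147)
12^512 ≡ 608^2 = 369664 ≡ 330 (mod 1147)
12^1024 ≡ 330^2 = 108900 ≡ 1082 (mod 1147)
1146 = 1024 + 64 + 32 + 16 + 8 + 2 in binary powers of 2.
So 12^1146 ≡ 1082 · 493 · 1043 · 453 · 71 · 144 ≡ 1025 (mod 1147).
Since 1025 ≠ 1, base 12 is a Fermat witness: 1147 is composite.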